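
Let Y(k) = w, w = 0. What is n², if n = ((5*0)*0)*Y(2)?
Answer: 0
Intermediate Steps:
Y(k) = 0
n = 0 (n = ((5*0)*0)*0 = (0*0)*0 = 0*0 = 0)
n² = 0² = 0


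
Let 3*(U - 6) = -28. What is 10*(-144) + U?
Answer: -4330/3 ≈ -1443.3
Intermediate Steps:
U = -10/3 (U = 6 + (⅓)*(-28) = 6 - 28/3 = -10/3 ≈ -3.3333)
10*(-144) + U = 10*(-144) - 10/3 = -1440 - 10/3 = -4330/3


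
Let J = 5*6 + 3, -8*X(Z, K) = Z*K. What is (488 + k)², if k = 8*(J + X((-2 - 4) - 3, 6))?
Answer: 649636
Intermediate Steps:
X(Z, K) = -K*Z/8 (X(Z, K) = -Z*K/8 = -K*Z/8)
J = 33 (J = 30 + 3 = 33)
k = 318 (k = 8*(33 - ⅛*6*((-2 - 4) - 3)) = 8*(33 - ⅛*6*(-6 - 3)) = 8*(33 - ⅛*6*(-9)) = 8*(33 + 27/4) = 8*(159/4) = 318)
(488 + k)² = (488 + 318)² = 806² = 649636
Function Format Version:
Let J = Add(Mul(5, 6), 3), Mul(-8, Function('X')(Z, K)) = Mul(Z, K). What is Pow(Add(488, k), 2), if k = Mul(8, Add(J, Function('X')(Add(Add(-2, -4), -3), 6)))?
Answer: 649636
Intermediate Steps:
Function('X')(Z, K) = Mul(Rational(-1, 8), K, Z) (Function('X')(Z, K) = Mul(Rational(-1, 8), Mul(Z, K)) = Mul(Rational(-1, 8), Mul(K, Z)) = Mul(Rational(-1, 8), K, Z))
J = 33 (J = Add(30, 3) = 33)
k = 318 (k = Mul(8, Add(33, Mul(Rational(-1, 8), 6, Add(Add(-2, -4), -3)))) = Mul(8, Add(33, Mul(Rational(-1, 8), 6, Add(-6, -3)))) = Mul(8, Add(33, Mul(Rational(-1, 8), 6, -9))) = Mul(8, Add(33, Rational(27, 4))) = Mul(8, Rational(159, 4)) = 318)
Pow(Add(488, k), 2) = Pow(Add(488, 318), 2) = Pow(806, 2) = 649636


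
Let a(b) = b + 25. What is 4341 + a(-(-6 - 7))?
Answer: 4379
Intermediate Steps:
a(b) = 25 + b
4341 + a(-(-6 - 7)) = 4341 + (25 - (-6 - 7)) = 4341 + (25 - 1*(-13)) = 4341 + (25 + 13) = 4341 + 38 = 4379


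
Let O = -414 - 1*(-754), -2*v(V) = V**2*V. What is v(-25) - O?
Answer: 14945/2 ≈ 7472.5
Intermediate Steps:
v(V) = -V**3/2 (v(V) = -V**2*V/2 = -V**3/2)
O = 340 (O = -414 + 754 = 340)
v(-25) - O = -1/2*(-25)**3 - 1*340 = -1/2*(-15625) - 340 = 15625/2 - 340 = 14945/2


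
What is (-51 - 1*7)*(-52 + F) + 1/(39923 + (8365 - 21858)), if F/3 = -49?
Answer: 305055061/26430 ≈ 11542.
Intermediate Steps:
F = -147 (F = 3*(-49) = -147)
(-51 - 1*7)*(-52 + F) + 1/(39923 + (8365 - 21858)) = (-51 - 1*7)*(-52 - 147) + 1/(39923 + (8365 - 21858)) = (-51 - 7)*(-199) + 1/(39923 - 13493) = -58*(-199) + 1/26430 = 11542 + 1/26430 = 305055061/26430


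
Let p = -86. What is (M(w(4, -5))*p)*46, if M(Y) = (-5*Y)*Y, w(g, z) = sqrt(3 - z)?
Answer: 158240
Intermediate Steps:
M(Y) = -5*Y**2
(M(w(4, -5))*p)*46 = (-5*(sqrt(3 - 1*(-5)))**2*(-86))*46 = (-5*(sqrt(3 + 5))**2*(-86))*46 = (-5*(sqrt(8))**2*(-86))*46 = (-5*(2*sqrt(2))**2*(-86))*46 = (-5*8*(-86))*46 = -40*(-86)*46 = 3440*46 = 158240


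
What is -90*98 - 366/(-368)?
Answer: -1622697/184 ≈ -8819.0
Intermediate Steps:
-90*98 - 366/(-368) = -8820 - 366*(-1/368) = -8820 + 183/184 = -1622697/184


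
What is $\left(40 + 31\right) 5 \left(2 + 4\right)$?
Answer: $2130$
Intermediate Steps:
$\left(40 + 31\right) 5 \left(2 + 4\right) = 71 \cdot 5 \cdot 6 = 71 \cdot 30 = 2130$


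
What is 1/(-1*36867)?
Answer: -1/36867 ≈ -2.7125e-5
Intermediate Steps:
1/(-1*36867) = 1/(-36867) = -1/36867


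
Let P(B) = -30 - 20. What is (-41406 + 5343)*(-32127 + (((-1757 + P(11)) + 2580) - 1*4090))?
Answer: 1278216972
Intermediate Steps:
P(B) = -50
(-41406 + 5343)*(-32127 + (((-1757 + P(11)) + 2580) - 1*4090)) = (-41406 + 5343)*(-32127 + (((-1757 - 50) + 2580) - 1*4090)) = -36063*(-32127 + ((-1807 + 2580) - 4090)) = -36063*(-32127 + (773 - 4090)) = -36063*(-32127 - 3317) = -36063*(-35444) = 1278216972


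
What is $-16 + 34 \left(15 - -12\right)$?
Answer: $902$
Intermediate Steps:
$-16 + 34 \left(15 - -12\right) = -16 + 34 \left(15 + 12\right) = -16 + 34 \cdot 27 = -16 + 918 = 902$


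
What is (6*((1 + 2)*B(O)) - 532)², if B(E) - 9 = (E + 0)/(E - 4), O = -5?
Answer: 129600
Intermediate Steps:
B(E) = 9 + E/(-4 + E) (B(E) = 9 + (E + 0)/(E - 4) = 9 + E/(-4 + E))
(6*((1 + 2)*B(O)) - 532)² = (6*((1 + 2)*(2*(-18 + 5*(-5))/(-4 - 5))) - 532)² = (6*(3*(2*(-18 - 25)/(-9))) - 532)² = (6*(3*(2*(-⅑)*(-43))) - 532)² = (6*(3*(86/9)) - 532)² = (6*(86/3) - 532)² = (172 - 532)² = (-360)² = 129600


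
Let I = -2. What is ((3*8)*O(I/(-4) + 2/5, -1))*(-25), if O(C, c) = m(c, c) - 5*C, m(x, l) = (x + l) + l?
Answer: 4500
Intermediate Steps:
m(x, l) = x + 2*l (m(x, l) = (l + x) + l = x + 2*l)
O(C, c) = -5*C + 3*c (O(C, c) = (c + 2*c) - 5*C = 3*c - 5*C = -5*C + 3*c)
((3*8)*O(I/(-4) + 2/5, -1))*(-25) = ((3*8)*(-5*(-2/(-4) + 2/5) + 3*(-1)))*(-25) = (24*(-5*(-2*(-¼) + 2*(⅕)) - 3))*(-25) = (24*(-5*(½ + ⅖) - 3))*(-25) = (24*(-5*9/10 - 3))*(-25) = (24*(-9/2 - 3))*(-25) = (24*(-15/2))*(-25) = -180*(-25) = 4500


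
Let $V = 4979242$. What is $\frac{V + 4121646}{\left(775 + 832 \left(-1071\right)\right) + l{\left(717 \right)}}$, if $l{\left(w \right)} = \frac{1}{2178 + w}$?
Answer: $- \frac{13173535380}{1288704907} \approx -10.222$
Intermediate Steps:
$\frac{V + 4121646}{\left(775 + 832 \left(-1071\right)\right) + l{\left(717 \right)}} = \frac{4979242 + 4121646}{\left(775 + 832 \left(-1071\right)\right) + \frac{1}{2178 + 717}} = \frac{9100888}{\left(775 - 891072\right) + \frac{1}{2895}} = \frac{9100888}{-890297 + \frac{1}{2895}} = \frac{9100888}{- \frac{2577409814}{2895}} = 9100888 \left(- \frac{2895}{2577409814}\right) = - \frac{13173535380}{1288704907}$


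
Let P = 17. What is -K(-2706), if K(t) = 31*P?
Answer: -527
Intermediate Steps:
K(t) = 527 (K(t) = 31*17 = 527)
-K(-2706) = -1*527 = -527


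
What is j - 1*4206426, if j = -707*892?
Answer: -4837070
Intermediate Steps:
j = -630644
j - 1*4206426 = -630644 - 1*4206426 = -630644 - 4206426 = -4837070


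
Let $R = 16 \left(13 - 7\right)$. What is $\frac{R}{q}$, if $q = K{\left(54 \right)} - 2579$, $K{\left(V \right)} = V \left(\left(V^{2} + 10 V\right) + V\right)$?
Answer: $\frac{96}{186961} \approx 0.00051348$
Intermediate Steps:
$K{\left(V \right)} = V \left(V^{2} + 11 V\right)$
$R = 96$ ($R = 16 \cdot 6 = 96$)
$q = 186961$ ($q = 54^{2} \left(11 + 54\right) - 2579 = 2916 \cdot 65 - 2579 = 189540 - 2579 = 186961$)
$\frac{R}{q} = \frac{96}{186961}$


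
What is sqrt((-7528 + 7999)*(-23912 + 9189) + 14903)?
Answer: I*sqrt(6919630) ≈ 2630.5*I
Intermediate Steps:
sqrt((-7528 + 7999)*(-23912 + 9189) + 14903) = sqrt(471*(-14723) + 14903) = sqrt(-6934533 + 14903) = sqrt(-6919630) = I*sqrt(6919630)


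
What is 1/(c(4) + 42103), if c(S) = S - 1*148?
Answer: 1/41959 ≈ 2.3833e-5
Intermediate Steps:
c(S) = -148 + S (c(S) = S - 148 = -148 + S)
1/(c(4) + 42103) = 1/((-148 + 4) + 42103) = 1/(-144 + 42103) = 1/41959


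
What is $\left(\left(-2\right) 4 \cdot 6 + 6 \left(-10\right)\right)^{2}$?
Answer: $11664$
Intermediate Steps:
$\left(\left(-2\right) 4 \cdot 6 + 6 \left(-10\right)\right)^{2} = \left(\left(-8\right) 6 - 60\right)^{2} = \left(-48 - 60\right)^{2} = \left(-108\right)^{2} = 11664$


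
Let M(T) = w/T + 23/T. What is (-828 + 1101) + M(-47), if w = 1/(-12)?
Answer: 153697/564 ≈ 272.51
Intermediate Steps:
w = -1/12 ≈ -0.083333
M(T) = 275/(12*T) (M(T) = -1/(12*T) + 23/T = 275/(12*T))
(-828 + 1101) + M(-47) = (-828 + 1101) + (275/12)/(-47) = 273 + (275/12)*(-1/47) = 273 - 275/564 = 153697/564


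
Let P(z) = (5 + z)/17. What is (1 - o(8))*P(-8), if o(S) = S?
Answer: 21/17 ≈ 1.2353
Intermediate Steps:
P(z) = 5/17 + z/17 (P(z) = (5 + z)*(1/17) = 5/17 + z/17)
(1 - o(8))*P(-8) = (1 - 1*8)*(5/17 + (1/17)*(-8)) = (1 - 8)*(5/17 - 8/17) = -7*(-3/17) = 21/17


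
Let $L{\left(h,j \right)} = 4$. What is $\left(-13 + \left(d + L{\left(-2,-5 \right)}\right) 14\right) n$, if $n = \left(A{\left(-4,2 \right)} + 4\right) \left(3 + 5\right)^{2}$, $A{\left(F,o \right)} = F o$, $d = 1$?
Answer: $-14592$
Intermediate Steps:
$n = -256$ ($n = \left(\left(-4\right) 2 + 4\right) \left(3 + 5\right)^{2} = \left(-8 + 4\right) 8^{2} = \left(-4\right) 64 = -256$)
$\left(-13 + \left(d + L{\left(-2,-5 \right)}\right) 14\right) n = \left(-13 + \left(1 + 4\right) 14\right) \left(-256\right) = \left(-13 + 5 \cdot 14\right) \left(-256\right) = \left(-13 + 70\right) \left(-256\right) = 57 \left(-256\right) = -14592$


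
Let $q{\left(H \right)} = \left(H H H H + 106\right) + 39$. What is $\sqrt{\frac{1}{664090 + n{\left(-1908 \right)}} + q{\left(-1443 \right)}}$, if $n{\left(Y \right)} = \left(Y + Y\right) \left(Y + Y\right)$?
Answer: $\frac{\sqrt{6997702498232744588402}}{40174} \approx 2.0822 \cdot 10^{6}$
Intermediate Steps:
$n{\left(Y \right)} = 4 Y^{2}$ ($n{\left(Y \right)} = 2 Y 2 Y = 4 Y^{2}$)
$q{\left(H \right)} = 145 + H^{4}$ ($q{\left(H \right)} = \left(H^{2} H H + 106\right) + 39 = \left(H^{3} H + 106\right) + 39 = \left(H^{4} + 106\right) + 39 = \left(106 + H^{4}\right) + 39 = 145 + H^{4}$)
$\sqrt{\frac{1}{664090 + n{\left(-1908 \right)}} + q{\left(-1443 \right)}} = \sqrt{\frac{1}{664090 + 4 \left(-1908\right)^{2}} + \left(145 + \left(-1443\right)^{4}\right)} = \sqrt{\frac{1}{664090 + 4 \cdot 3640464} + \left(145 + 4335760898001\right)} = \sqrt{\frac{1}{664090 + 14561856} + 4335760898146} = \sqrt{\frac{1}{15225946} + 4335760898146} = \sqrt{\frac{66016061304082496117}{15225946}} = \frac{\sqrt{6997702498232744588402}}{40174}$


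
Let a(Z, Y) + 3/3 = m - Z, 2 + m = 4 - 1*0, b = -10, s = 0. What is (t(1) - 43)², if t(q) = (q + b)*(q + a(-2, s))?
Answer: 6241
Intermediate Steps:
m = 2 (m = -2 + (4 - 1*0) = -2 + (4 + 0) = -2 + 4 = 2)
a(Z, Y) = 1 - Z (a(Z, Y) = -1 + (2 - Z) = 1 - Z)
t(q) = (-10 + q)*(3 + q) (t(q) = (q - 10)*(q + (1 - 1*(-2))) = (-10 + q)*(q + (1 + 2)) = (-10 + q)*(q + 3) = (-10 + q)*(3 + q))
(t(1) - 43)² = ((-30 + 1² - 7*1) - 43)² = ((-30 + 1 - 7) - 43)² = (-36 - 43)² = (-79)² = 6241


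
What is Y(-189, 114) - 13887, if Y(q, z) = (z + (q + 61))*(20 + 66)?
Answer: -15091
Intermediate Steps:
Y(q, z) = 5246 + 86*q + 86*z (Y(q, z) = (z + (61 + q))*86 = (61 + q + z)*86 = 5246 + 86*q + 86*z)
Y(-189, 114) - 13887 = (5246 + 86*(-189) + 86*114) - 13887 = (5246 - 16254 + 9804) - 13887 = -1204 - 13887 = -15091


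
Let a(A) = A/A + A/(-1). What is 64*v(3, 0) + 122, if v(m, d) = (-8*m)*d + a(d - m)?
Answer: 378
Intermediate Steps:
a(A) = 1 - A (a(A) = 1 + A*(-1) = 1 - A)
v(m, d) = 1 + m - d - 8*d*m (v(m, d) = (-8*m)*d + (1 - (d - m)) = -8*d*m + (1 + (m - d)) = -8*d*m + (1 + m - d) = 1 + m - d - 8*d*m)
64*v(3, 0) + 122 = 64*(1 + 3 - 1*0 - 8*0*3) + 122 = 64*(1 + 3 + 0 + 0) + 122 = 64*4 + 122 = 256 + 122 = 378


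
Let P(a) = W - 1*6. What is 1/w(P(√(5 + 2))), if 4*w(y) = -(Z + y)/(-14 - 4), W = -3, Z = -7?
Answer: -9/2 ≈ -4.5000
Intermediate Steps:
P(a) = -9 (P(a) = -3 - 1*6 = -3 - 6 = -9)
w(y) = -7/72 + y/72 (w(y) = (-(-7 + y)/(-14 - 4))/4 = (-(-7 + y)/(-18))/4 = (-(-7 + y)*(-1)/18)/4 = (-(7/18 - y/18))/4 = (-7/18 + y/18)/4 = -7/72 + y/72)
1/w(P(√(5 + 2))) = 1/(-7/72 + (1/72)*(-9)) = 1/(-7/72 - ⅛) = 1/(-2/9) = -9/2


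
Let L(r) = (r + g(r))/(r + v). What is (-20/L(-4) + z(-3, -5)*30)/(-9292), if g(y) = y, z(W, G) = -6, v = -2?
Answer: 195/9292 ≈ 0.020986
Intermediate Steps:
L(r) = 2*r/(-2 + r) (L(r) = (r + r)/(r - 2) = (2*r)/(-2 + r) = 2*r/(-2 + r))
(-20/L(-4) + z(-3, -5)*30)/(-9292) = (-20/(2*(-4)/(-2 - 4)) - 6*30)/(-9292) = (-20/(2*(-4)/(-6)) - 180)*(-1/9292) = (-20/(2*(-4)*(-1/6)) - 180)*(-1/9292) = (-20/4/3 - 180)*(-1/9292) = (-20*3/4 - 180)*(-1/9292) = (-15 - 180)*(-1/9292) = -195*(-1/9292) = 195/9292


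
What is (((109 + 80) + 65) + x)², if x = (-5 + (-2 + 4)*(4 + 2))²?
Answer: 91809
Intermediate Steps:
x = 49 (x = (-5 + 2*6)² = (-5 + 12)² = 7² = 49)
(((109 + 80) + 65) + x)² = (((109 + 80) + 65) + 49)² = ((189 + 65) + 49)² = (254 + 49)² = 303² = 91809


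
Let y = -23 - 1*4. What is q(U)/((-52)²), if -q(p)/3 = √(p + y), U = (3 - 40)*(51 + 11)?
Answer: -3*I*√2321/2704 ≈ -0.053451*I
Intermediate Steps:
y = -27 (y = -23 - 4 = -27)
U = -2294 (U = -37*62 = -2294)
q(p) = -3*√(-27 + p) (q(p) = -3*√(p - 27) = -3*√(-27 + p))
q(U)/((-52)²) = (-3*√(-27 - 2294))/((-52)²) = -3*I*√2321/2704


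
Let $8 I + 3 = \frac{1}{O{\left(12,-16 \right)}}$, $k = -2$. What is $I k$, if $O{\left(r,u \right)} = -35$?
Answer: $\frac{53}{70} \approx 0.75714$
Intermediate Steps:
$I = - \frac{53}{140}$ ($I = - \frac{3}{8} + \frac{1}{8 \left(-35\right)} = - \frac{3}{8} + \frac{1}{8} \left(- \frac{1}{35}\right) = - \frac{3}{8} - \frac{1}{280} = - \frac{53}{140} \approx -0.37857$)
$I k = \left(- \frac{53}{140}\right) \left(-2\right) = \frac{53}{70}$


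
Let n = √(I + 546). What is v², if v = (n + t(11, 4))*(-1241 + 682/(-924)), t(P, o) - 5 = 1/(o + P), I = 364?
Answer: 286308560957567/198450 + 103357545542*√910/6615 ≈ 1.9141e+9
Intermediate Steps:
t(P, o) = 5 + 1/(P + o) (t(P, o) = 5 + 1/(o + P) = 5 + 1/(P + o))
n = √910 (n = √(364 + 546) = √910 ≈ 30.166)
v = -1981814/315 - 52153*√910/42 (v = (√910 + (1 + 5*11 + 5*4)/(11 + 4))*(-1241 + 682/(-924)) = (√910 + (1 + 55 + 20)/15)*(-1241 + 682*(-1/924)) = (√910 + (1/15)*76)*(-1241 - 31/42) = (√910 + 76/15)*(-52153/42) = (76/15 + √910)*(-52153/42) = -1981814/315 - 52153*√910/42 ≈ -43750.)
v² = (-1981814/315 - 52153*√910/42)²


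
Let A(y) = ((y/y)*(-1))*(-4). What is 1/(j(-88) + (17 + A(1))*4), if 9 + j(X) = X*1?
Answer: -1/13 ≈ -0.076923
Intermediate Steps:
A(y) = 4 (A(y) = (1*(-1))*(-4) = -1*(-4) = 4)
j(X) = -9 + X (j(X) = -9 + X*1 = -9 + X)
1/(j(-88) + (17 + A(1))*4) = 1/((-9 - 88) + (17 + 4)*4) = 1/(-97 + 21*4) = 1/(-97 + 84) = 1/(-13) = -1/13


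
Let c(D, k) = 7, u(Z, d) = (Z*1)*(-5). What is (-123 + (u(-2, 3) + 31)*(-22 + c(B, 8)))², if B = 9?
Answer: 544644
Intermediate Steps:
u(Z, d) = -5*Z (u(Z, d) = Z*(-5) = -5*Z)
(-123 + (u(-2, 3) + 31)*(-22 + c(B, 8)))² = (-123 + (-5*(-2) + 31)*(-22 + 7))² = (-123 + (10 + 31)*(-15))² = (-123 + 41*(-15))² = (-123 - 615)² = (-738)² = 544644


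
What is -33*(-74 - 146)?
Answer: 7260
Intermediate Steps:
-33*(-74 - 146) = -33*(-220) = 7260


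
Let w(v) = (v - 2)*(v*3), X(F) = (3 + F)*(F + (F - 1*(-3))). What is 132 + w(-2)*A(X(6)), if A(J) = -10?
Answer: -108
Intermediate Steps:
X(F) = (3 + F)*(3 + 2*F) (X(F) = (3 + F)*(F + (F + 3)) = (3 + F)*(F + (3 + F)) = (3 + F)*(3 + 2*F))
w(v) = 3*v*(-2 + v) (w(v) = (-2 + v)*(3*v) = 3*v*(-2 + v))
132 + w(-2)*A(X(6)) = 132 + (3*(-2)*(-2 - 2))*(-10) = 132 + (3*(-2)*(-4))*(-10) = 132 + 24*(-10) = 132 - 240 = -108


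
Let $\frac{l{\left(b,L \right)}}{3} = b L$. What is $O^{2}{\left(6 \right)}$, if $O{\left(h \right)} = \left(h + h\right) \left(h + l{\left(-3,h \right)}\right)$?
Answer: $331776$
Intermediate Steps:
$l{\left(b,L \right)} = 3 L b$ ($l{\left(b,L \right)} = 3 b L = 3 L b$)
$O{\left(h \right)} = - 16 h^{2}$ ($O{\left(h \right)} = \left(h + h\right) \left(h + 3 h \left(-3\right)\right) = 2 h \left(h - 9 h\right) = 2 h \left(- 8 h\right) = - 16 h^{2}$)
$O^{2}{\left(6 \right)} = \left(- 16 \cdot 6^{2}\right)^{2} = \left(\left(-16\right) 36\right)^{2} = \left(-576\right)^{2} = 331776$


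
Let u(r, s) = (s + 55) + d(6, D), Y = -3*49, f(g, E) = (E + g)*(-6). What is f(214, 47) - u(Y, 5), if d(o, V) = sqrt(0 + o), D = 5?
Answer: -1626 - sqrt(6) ≈ -1628.4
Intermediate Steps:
f(g, E) = -6*E - 6*g
d(o, V) = sqrt(o)
Y = -147
u(r, s) = 55 + s + sqrt(6) (u(r, s) = (s + 55) + sqrt(6) = (55 + s) + sqrt(6) = 55 + s + sqrt(6))
f(214, 47) - u(Y, 5) = (-6*47 - 6*214) - (55 + 5 + sqrt(6)) = (-282 - 1284) - (60 + sqrt(6)) = -1566 + (-60 - sqrt(6)) = -1626 - sqrt(6)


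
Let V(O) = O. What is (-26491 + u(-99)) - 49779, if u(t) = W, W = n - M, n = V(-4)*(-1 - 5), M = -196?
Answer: -76050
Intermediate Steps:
n = 24 (n = -4*(-1 - 5) = -4*(-6) = 24)
W = 220 (W = 24 - 1*(-196) = 24 + 196 = 220)
u(t) = 220
(-26491 + u(-99)) - 49779 = (-26491 + 220) - 49779 = -26271 - 49779 = -76050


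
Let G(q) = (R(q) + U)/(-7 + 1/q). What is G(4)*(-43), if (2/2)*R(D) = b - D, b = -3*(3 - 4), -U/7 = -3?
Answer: 3440/27 ≈ 127.41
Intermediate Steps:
U = 21 (U = -7*(-3) = 21)
b = 3 (b = -3*(-1) = 3)
R(D) = 3 - D
G(q) = (24 - q)/(-7 + 1/q) (G(q) = ((3 - q) + 21)/(-7 + 1/q) = (24 - q)/(-7 + 1/q))
G(4)*(-43) = (4*(-24 + 4)/(-1 + 7*4))*(-43) = (4*(-20)/(-1 + 28))*(-43) = (4*(-20)/27)*(-43) = (4*(1/27)*(-20))*(-43) = -80/27*(-43) = 3440/27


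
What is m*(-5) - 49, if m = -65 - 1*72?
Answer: 636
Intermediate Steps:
m = -137 (m = -65 - 72 = -137)
m*(-5) - 49 = -137*(-5) - 49 = 685 - 49 = 636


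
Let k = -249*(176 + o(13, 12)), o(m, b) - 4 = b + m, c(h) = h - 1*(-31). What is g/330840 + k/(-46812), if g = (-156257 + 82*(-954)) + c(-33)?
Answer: 5934661/15549480 ≈ 0.38166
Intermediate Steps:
c(h) = 31 + h (c(h) = h + 31 = 31 + h)
o(m, b) = 4 + b + m (o(m, b) = 4 + (b + m) = 4 + b + m)
k = -51045 (k = -249*(176 + (4 + 12 + 13)) = -249*(176 + 29) = -249*205 = -51045)
g = -234487 (g = (-156257 + 82*(-954)) + (31 - 33) = (-156257 - 78228) - 2 = -234485 - 2 = -234487)
g/330840 + k/(-46812) = -234487/330840 - 51045/(-46812) = -234487*1/330840 - 51045*(-1/46812) = -234487/330840 + 205/188 = 5934661/15549480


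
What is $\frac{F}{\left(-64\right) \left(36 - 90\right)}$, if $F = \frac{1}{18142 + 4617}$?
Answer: $\frac{1}{78655104} \approx 1.2714 \cdot 10^{-8}$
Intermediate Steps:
$F = \frac{1}{22759} \approx 4.3939 \cdot 10^{-5}$
$\frac{F}{\left(-64\right) \left(36 - 90\right)} = \frac{1}{22759 \left(- 64 \left(36 - 90\right)\right)} = \frac{1}{22759 \left(\left(-64\right) \left(-54\right)\right)} = \frac{1}{22759 \cdot 3456} = \frac{1}{22759} \cdot \frac{1}{3456} = \frac{1}{78655104}$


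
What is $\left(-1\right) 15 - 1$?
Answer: $-16$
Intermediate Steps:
$\left(-1\right) 15 - 1 = -15 - 1 = -16$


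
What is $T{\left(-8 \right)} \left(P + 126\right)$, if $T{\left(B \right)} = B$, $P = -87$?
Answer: $-312$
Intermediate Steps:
$T{\left(-8 \right)} \left(P + 126\right) = - 8 \left(-87 + 126\right) = \left(-8\right) 39 = -312$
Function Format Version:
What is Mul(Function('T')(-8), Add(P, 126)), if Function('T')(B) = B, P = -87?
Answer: -312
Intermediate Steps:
Mul(Function('T')(-8), Add(P, 126)) = Mul(-8, Add(-87, 126)) = Mul(-8, 39) = -312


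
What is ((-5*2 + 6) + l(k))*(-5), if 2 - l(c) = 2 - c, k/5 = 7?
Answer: -155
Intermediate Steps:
k = 35 (k = 5*7 = 35)
l(c) = c (l(c) = 2 - (2 - c) = 2 + (-2 + c) = c)
((-5*2 + 6) + l(k))*(-5) = ((-5*2 + 6) + 35)*(-5) = ((-10 + 6) + 35)*(-5) = (-4 + 35)*(-5) = 31*(-5) = -155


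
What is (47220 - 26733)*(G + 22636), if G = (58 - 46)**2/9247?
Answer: 4288241239932/9247 ≈ 4.6374e+8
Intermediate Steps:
G = 144/9247 (G = 12**2*(1/9247) = 144*(1/9247) = 144/9247 ≈ 0.015573)
(47220 - 26733)*(G + 22636) = (47220 - 26733)*(144/9247 + 22636) = 20487*(209315236/9247) = 4288241239932/9247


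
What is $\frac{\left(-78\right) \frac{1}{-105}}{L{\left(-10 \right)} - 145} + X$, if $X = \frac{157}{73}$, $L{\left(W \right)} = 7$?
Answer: $\frac{378206}{176295} \approx 2.1453$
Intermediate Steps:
$X = \frac{157}{73}$ ($X = 157 \cdot \frac{1}{73} = \frac{157}{73} \approx 2.1507$)
$\frac{\left(-78\right) \frac{1}{-105}}{L{\left(-10 \right)} - 145} + X = \frac{\left(-78\right) \frac{1}{-105}}{7 - 145} + \frac{157}{73} = \frac{\left(-78\right) \left(- \frac{1}{105}\right)}{-138} + \frac{157}{73} = \left(- \frac{1}{138}\right) \frac{26}{35} + \frac{157}{73} = - \frac{13}{2415} + \frac{157}{73} = \frac{378206}{176295}$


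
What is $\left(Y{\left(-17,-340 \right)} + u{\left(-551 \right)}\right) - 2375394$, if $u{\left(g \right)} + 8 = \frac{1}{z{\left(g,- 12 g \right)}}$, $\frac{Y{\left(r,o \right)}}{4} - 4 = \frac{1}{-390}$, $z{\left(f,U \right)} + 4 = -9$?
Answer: $- \frac{463200287}{195} \approx -2.3754 \cdot 10^{6}$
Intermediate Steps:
$z{\left(f,U \right)} = -13$ ($z{\left(f,U \right)} = -4 - 9 = -13$)
$Y{\left(r,o \right)} = \frac{3118}{195}$ ($Y{\left(r,o \right)} = 16 + \frac{4}{-390} = 16 + 4 \left(- \frac{1}{390}\right) = 16 - \frac{2}{195} = \frac{3118}{195}$)
$u{\left(g \right)} = - \frac{105}{13}$ ($u{\left(g \right)} = -8 + \frac{1}{-13} = -8 - \frac{1}{13} = - \frac{105}{13}$)
$\left(Y{\left(-17,-340 \right)} + u{\left(-551 \right)}\right) - 2375394 = \left(\frac{3118}{195} - \frac{105}{13}\right) - 2375394 = \frac{1543}{195} - 2375394 = - \frac{463200287}{195}$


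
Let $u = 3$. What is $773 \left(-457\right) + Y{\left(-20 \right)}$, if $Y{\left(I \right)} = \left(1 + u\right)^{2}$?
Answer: $-353245$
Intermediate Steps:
$Y{\left(I \right)} = 16$ ($Y{\left(I \right)} = \left(1 + 3\right)^{2} = 4^{2} = 16$)
$773 \left(-457\right) + Y{\left(-20 \right)} = 773 \left(-457\right) + 16 = -353261 + 16 = -353245$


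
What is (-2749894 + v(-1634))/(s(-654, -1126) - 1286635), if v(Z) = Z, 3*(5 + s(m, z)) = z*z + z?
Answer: 458588/144065 ≈ 3.1832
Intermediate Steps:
s(m, z) = -5 + z/3 + z**2/3 (s(m, z) = -5 + (z*z + z)/3 = -5 + (z**2 + z)/3 = -5 + (z + z**2)/3 = -5 + (z/3 + z**2/3) = -5 + z/3 + z**2/3)
(-2749894 + v(-1634))/(s(-654, -1126) - 1286635) = (-2749894 - 1634)/((-5 + (1/3)*(-1126) + (1/3)*(-1126)**2) - 1286635) = -2751528/((-5 - 1126/3 + (1/3)*1267876) - 1286635) = -2751528/((-5 - 1126/3 + 1267876/3) - 1286635) = -2751528/(422245 - 1286635) = -2751528/(-864390) = -2751528*(-1/864390) = 458588/144065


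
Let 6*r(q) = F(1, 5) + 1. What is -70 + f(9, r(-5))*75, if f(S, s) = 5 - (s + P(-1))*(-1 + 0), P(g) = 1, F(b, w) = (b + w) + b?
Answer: 480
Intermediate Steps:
F(b, w) = w + 2*b
r(q) = 4/3 (r(q) = ((5 + 2*1) + 1)/6 = ((5 + 2) + 1)/6 = (7 + 1)/6 = (1/6)*8 = 4/3)
f(S, s) = 6 + s (f(S, s) = 5 - (s + 1)*(-1 + 0) = 5 - (1 + s)*(-1) = 5 - (-1 - s) = 5 + (1 + s) = 6 + s)
-70 + f(9, r(-5))*75 = -70 + (6 + 4/3)*75 = -70 + (22/3)*75 = -70 + 550 = 480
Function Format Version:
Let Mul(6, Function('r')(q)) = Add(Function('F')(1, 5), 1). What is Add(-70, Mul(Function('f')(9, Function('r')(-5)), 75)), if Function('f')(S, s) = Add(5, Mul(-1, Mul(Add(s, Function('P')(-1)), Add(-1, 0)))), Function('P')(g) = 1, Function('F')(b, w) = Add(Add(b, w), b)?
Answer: 480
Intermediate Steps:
Function('F')(b, w) = Add(w, Mul(2, b))
Function('r')(q) = Rational(4, 3) (Function('r')(q) = Mul(Rational(1, 6), Add(Add(5, Mul(2, 1)), 1)) = Mul(Rational(1, 6), Add(Add(5, 2), 1)) = Mul(Rational(1, 6), Add(7, 1)) = Mul(Rational(1, 6), 8) = Rational(4, 3))
Function('f')(S, s) = Add(6, s) (Function('f')(S, s) = Add(5, Mul(-1, Mul(Add(s, 1), Add(-1, 0)))) = Add(5, Mul(-1, Mul(Add(1, s), -1))) = Add(5, Mul(-1, Add(-1, Mul(-1, s)))) = Add(5, Add(1, s)) = Add(6, s))
Add(-70, Mul(Function('f')(9, Function('r')(-5)), 75)) = Add(-70, Mul(Add(6, Rational(4, 3)), 75)) = Add(-70, Mul(Rational(22, 3), 75)) = Add(-70, 550) = 480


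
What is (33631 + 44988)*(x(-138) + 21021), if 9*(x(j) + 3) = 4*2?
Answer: 14872356230/9 ≈ 1.6525e+9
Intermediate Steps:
x(j) = -19/9 (x(j) = -3 + (4*2)/9 = -3 + (⅑)*8 = -3 + 8/9 = -19/9)
(33631 + 44988)*(x(-138) + 21021) = (33631 + 44988)*(-19/9 + 21021) = 78619*(189170/9) = 14872356230/9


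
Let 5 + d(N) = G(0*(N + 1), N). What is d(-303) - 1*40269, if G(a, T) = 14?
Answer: -40260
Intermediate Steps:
d(N) = 9 (d(N) = -5 + 14 = 9)
d(-303) - 1*40269 = 9 - 1*40269 = 9 - 40269 = -40260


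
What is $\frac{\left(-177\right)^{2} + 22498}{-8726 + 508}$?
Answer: $- \frac{53827}{8218} \approx -6.5499$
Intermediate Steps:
$\frac{\left(-177\right)^{2} + 22498}{-8726 + 508} = \frac{31329 + 22498}{-8218} = 53827 \left(- \frac{1}{8218}\right) = - \frac{53827}{8218}$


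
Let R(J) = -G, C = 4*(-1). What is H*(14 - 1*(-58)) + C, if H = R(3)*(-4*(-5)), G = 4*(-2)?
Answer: 11516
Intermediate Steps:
C = -4
G = -8
R(J) = 8 (R(J) = -1*(-8) = 8)
H = 160 (H = 8*(-4*(-5)) = 8*20 = 160)
H*(14 - 1*(-58)) + C = 160*(14 - 1*(-58)) - 4 = 160*(14 + 58) - 4 = 160*72 - 4 = 11520 - 4 = 11516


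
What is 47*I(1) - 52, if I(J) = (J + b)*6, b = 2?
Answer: 794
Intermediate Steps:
I(J) = 12 + 6*J (I(J) = (J + 2)*6 = (2 + J)*6 = 12 + 6*J)
47*I(1) - 52 = 47*(12 + 6*1) - 52 = 47*(12 + 6) - 52 = 47*18 - 52 = 846 - 52 = 794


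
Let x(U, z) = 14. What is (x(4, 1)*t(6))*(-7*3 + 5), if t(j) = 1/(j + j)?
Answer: -56/3 ≈ -18.667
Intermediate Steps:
t(j) = 1/(2*j)
(x(4, 1)*t(6))*(-7*3 + 5) = (14*((½)/6))*(-7*3 + 5) = (14*((½)*(⅙)))*(-21 + 5) = (14*(1/12))*(-16) = (7/6)*(-16) = -56/3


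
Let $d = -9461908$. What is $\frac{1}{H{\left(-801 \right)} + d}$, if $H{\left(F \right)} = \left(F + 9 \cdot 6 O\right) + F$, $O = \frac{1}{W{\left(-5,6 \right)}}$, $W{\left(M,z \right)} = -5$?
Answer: $- \frac{5}{47317604} \approx -1.0567 \cdot 10^{-7}$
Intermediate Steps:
$O = - \frac{1}{5}$ ($O = \frac{1}{-5} = - \frac{1}{5} \approx -0.2$)
$H{\left(F \right)} = - \frac{54}{5} + 2 F$ ($H{\left(F \right)} = \left(F + 9 \cdot 6 \left(- \frac{1}{5}\right)\right) + F = \left(F + 54 \left(- \frac{1}{5}\right)\right) + F = \left(F - \frac{54}{5}\right) + F = \left(- \frac{54}{5} + F\right) + F = - \frac{54}{5} + 2 F$)
$\frac{1}{H{\left(-801 \right)} + d} = \frac{1}{\left(- \frac{54}{5} + 2 \left(-801\right)\right) - 9461908} = \frac{1}{\left(- \frac{54}{5} - 1602\right) - 9461908} = \frac{1}{- \frac{8064}{5} - 9461908} = \frac{1}{- \frac{47317604}{5}} = - \frac{5}{47317604}$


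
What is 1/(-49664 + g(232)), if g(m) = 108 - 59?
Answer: -1/49615 ≈ -2.0155e-5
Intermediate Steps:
g(m) = 49
1/(-49664 + g(232)) = 1/(-49664 + 49) = 1/(-49615) = -1/49615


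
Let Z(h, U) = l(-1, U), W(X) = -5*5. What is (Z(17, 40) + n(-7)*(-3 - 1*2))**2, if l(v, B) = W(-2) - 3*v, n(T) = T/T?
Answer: 729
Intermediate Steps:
n(T) = 1
W(X) = -25
l(v, B) = -25 - 3*v
Z(h, U) = -22 (Z(h, U) = -25 - 3*(-1) = -25 + 3 = -22)
(Z(17, 40) + n(-7)*(-3 - 1*2))**2 = (-22 + 1*(-3 - 1*2))**2 = (-22 + 1*(-3 - 2))**2 = (-22 + 1*(-5))**2 = (-22 - 5)**2 = (-27)**2 = 729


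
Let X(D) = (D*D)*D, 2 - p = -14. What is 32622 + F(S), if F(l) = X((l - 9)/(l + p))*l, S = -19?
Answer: 463706/27 ≈ 17174.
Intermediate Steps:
p = 16 (p = 2 - 1*(-14) = 2 + 14 = 16)
X(D) = D**3 (X(D) = D**2*D = D**3)
F(l) = l*(-9 + l)**3/(16 + l)**3 (F(l) = ((l - 9)/(l + 16))**3*l = ((-9 + l)/(16 + l))**3*l = ((-9 + l)**3/(16 + l)**3)*l = l*(-9 + l)**3/(16 + l)**3)
32622 + F(S) = 32622 - 19*(-9 - 19)**3/(16 - 19)**3 = 32622 - 19*(-28)**3/(-3)**3 = 32622 - 19*(-21952)*(-1/27) = 32622 - 417088/27 = 463706/27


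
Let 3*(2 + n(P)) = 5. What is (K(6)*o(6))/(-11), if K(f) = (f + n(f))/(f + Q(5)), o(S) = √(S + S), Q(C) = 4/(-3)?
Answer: -17*√3/77 ≈ -0.38240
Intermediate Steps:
Q(C) = -4/3 (Q(C) = 4*(-⅓) = -4/3)
o(S) = √2*√S (o(S) = √(2*S) = √2*√S)
n(P) = -⅓ (n(P) = -2 + (⅓)*5 = -2 + 5/3 = -⅓)
K(f) = (-⅓ + f)/(-4/3 + f) (K(f) = (f - ⅓)/(f - 4/3) = (-⅓ + f)/(-4/3 + f))
(K(6)*o(6))/(-11) = (((-1 + 3*6)/(-4 + 3*6))*(√2*√6))/(-11) = (((-1 + 18)/(-4 + 18))*(2*√3))*(-1/11) = ((17/14)*(2*√3))*(-1/11) = (((1/14)*17)*(2*√3))*(-1/11) = (17*(2*√3)/14)*(-1/11) = (17*√3/7)*(-1/11) = -17*√3/77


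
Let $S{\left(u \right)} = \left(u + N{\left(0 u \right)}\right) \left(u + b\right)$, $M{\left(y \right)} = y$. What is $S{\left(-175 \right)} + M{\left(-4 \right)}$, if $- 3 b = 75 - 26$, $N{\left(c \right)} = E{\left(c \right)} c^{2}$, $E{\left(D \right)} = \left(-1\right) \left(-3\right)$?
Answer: $\frac{100438}{3} \approx 33479.0$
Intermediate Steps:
$E{\left(D \right)} = 3$
$N{\left(c \right)} = 3 c^{2}$
$b = - \frac{49}{3}$ ($b = - \frac{75 - 26}{3} = \left(- \frac{1}{3}\right) 49 = - \frac{49}{3} \approx -16.333$)
$S{\left(u \right)} = u \left(- \frac{49}{3} + u\right)$ ($S{\left(u \right)} = \left(u + 3 \left(0 u\right)^{2}\right) \left(u - \frac{49}{3}\right) = \left(u + 3 \cdot 0^{2}\right) \left(- \frac{49}{3} + u\right) = \left(u + 3 \cdot 0\right) \left(- \frac{49}{3} + u\right) = \left(u + 0\right) \left(- \frac{49}{3} + u\right) = u \left(- \frac{49}{3} + u\right)$)
$S{\left(-175 \right)} + M{\left(-4 \right)} = \frac{1}{3} \left(-175\right) \left(-49 + 3 \left(-175\right)\right) - 4 = \frac{1}{3} \left(-175\right) \left(-49 - 525\right) - 4 = \frac{1}{3} \left(-175\right) \left(-574\right) - 4 = \frac{100450}{3} - 4 = \frac{100438}{3}$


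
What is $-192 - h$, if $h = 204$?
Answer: $-396$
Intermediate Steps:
$-192 - h = -192 - 204 = -396$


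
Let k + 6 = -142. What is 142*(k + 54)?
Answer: -13348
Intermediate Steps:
k = -148 (k = -6 - 142 = -148)
142*(k + 54) = 142*(-148 + 54) = 142*(-94) = -13348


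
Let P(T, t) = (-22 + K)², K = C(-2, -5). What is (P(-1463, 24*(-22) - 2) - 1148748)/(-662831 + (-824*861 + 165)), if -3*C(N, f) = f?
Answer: 10335011/12349170 ≈ 0.83690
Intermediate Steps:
C(N, f) = -f/3
K = 5/3 (K = -⅓*(-5) = 5/3 ≈ 1.6667)
P(T, t) = 3721/9 (P(T, t) = (-22 + 5/3)² = (-61/3)² = 3721/9)
(P(-1463, 24*(-22) - 2) - 1148748)/(-662831 + (-824*861 + 165)) = (3721/9 - 1148748)/(-662831 + (-824*861 + 165)) = -10335011/(9*(-662831 + (-709464 + 165))) = -10335011/(9*(-662831 - 709299)) = -10335011/9/(-1372130) = -10335011/9*(-1/1372130) = 10335011/12349170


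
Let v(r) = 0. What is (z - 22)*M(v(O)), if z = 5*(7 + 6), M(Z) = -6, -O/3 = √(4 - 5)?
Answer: -258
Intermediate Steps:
O = -3*I (O = -3*√(4 - 5) = -3*I ≈ -3.0*I)
z = 65 (z = 5*13 = 65)
(z - 22)*M(v(O)) = (65 - 22)*(-6) = 43*(-6) = -258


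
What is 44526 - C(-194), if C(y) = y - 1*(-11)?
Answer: 44709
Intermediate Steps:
C(y) = 11 + y (C(y) = y + 11 = 11 + y)
44526 - C(-194) = 44526 - (11 - 194) = 44526 - 1*(-183) = 44526 + 183 = 44709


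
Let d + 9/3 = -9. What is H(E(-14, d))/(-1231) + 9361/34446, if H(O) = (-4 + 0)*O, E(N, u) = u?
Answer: 9869983/42403026 ≈ 0.23277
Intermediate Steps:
d = -12 (d = -3 - 9 = -12)
H(O) = -4*O
H(E(-14, d))/(-1231) + 9361/34446 = -4*(-12)/(-1231) + 9361/34446 = 48*(-1/1231) + 9361*(1/34446) = -48/1231 + 9361/34446 = 9869983/42403026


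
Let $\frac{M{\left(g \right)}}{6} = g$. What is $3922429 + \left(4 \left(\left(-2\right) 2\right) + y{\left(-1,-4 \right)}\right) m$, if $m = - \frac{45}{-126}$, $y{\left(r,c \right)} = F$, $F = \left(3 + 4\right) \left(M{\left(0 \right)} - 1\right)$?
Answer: $\frac{54913891}{14} \approx 3.9224 \cdot 10^{6}$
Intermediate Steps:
$M{\left(g \right)} = 6 g$
$F = -7$ ($F = \left(3 + 4\right) \left(6 \cdot 0 - 1\right) = 7 \left(0 - 1\right) = 7 \left(-1\right) = -7$)
$y{\left(r,c \right)} = -7$
$m = \frac{5}{14}$ ($m = \left(-45\right) \left(- \frac{1}{126}\right) = \frac{5}{14} \approx 0.35714$)
$3922429 + \left(4 \left(\left(-2\right) 2\right) + y{\left(-1,-4 \right)}\right) m = 3922429 + \left(4 \left(\left(-2\right) 2\right) - 7\right) \frac{5}{14} = 3922429 + \left(4 \left(-4\right) - 7\right) \frac{5}{14} = 3922429 + \left(-16 - 7\right) \frac{5}{14} = 3922429 - \frac{115}{14} = \frac{54913891}{14}$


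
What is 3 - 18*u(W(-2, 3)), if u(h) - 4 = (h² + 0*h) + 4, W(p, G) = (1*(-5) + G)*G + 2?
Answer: -429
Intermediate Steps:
W(p, G) = 2 + G*(-5 + G) (W(p, G) = (-5 + G)*G + 2 = G*(-5 + G) + 2 = 2 + G*(-5 + G))
u(h) = 8 + h² (u(h) = 4 + ((h² + 0*h) + 4) = 4 + ((h² + 0) + 4) = 4 + (h² + 4) = 4 + (4 + h²) = 8 + h²)
3 - 18*u(W(-2, 3)) = 3 - 18*(8 + (2 + 3² - 5*3)²) = 3 - 18*(8 + (2 + 9 - 15)²) = 3 - 18*(8 + (-4)²) = 3 - 18*(8 + 16) = 3 - 18*24 = 3 - 432 = -429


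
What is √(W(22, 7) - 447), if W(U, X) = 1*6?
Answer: 21*I ≈ 21.0*I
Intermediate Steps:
W(U, X) = 6
√(W(22, 7) - 447) = √(6 - 447) = √(-441) = 21*I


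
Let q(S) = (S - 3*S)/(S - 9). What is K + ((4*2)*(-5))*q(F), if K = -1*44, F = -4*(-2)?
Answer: -684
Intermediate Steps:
F = 8
K = -44
q(S) = -2*S/(-9 + S) (q(S) = (-2*S)/(-9 + S) = -2*S/(-9 + S))
K + ((4*2)*(-5))*q(F) = -44 + ((4*2)*(-5))*(-2*8/(-9 + 8)) = -44 + (8*(-5))*(-2*8/(-1)) = -44 - (-80)*8*(-1) = -44 - 40*16 = -44 - 640 = -684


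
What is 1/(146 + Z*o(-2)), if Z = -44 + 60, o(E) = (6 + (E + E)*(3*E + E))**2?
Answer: 1/23250 ≈ 4.3011e-5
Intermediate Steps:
o(E) = (6 + 8*E**2)**2 (o(E) = (6 + (2*E)*(4*E))**2 = (6 + 8*E**2)**2)
Z = 16
1/(146 + Z*o(-2)) = 1/(146 + 16*(4*(3 + 4*(-2)**2)**2)) = 1/(146 + 16*(4*(3 + 4*4)**2)) = 1/(146 + 16*(4*(3 + 16)**2)) = 1/(146 + 16*(4*19**2)) = 1/(146 + 16*(4*361)) = 1/(146 + 16*1444) = 1/(146 + 23104) = 1/23250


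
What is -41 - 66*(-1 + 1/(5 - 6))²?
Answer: -305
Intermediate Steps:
-41 - 66*(-1 + 1/(5 - 6))² = -41 - 66*(-1 + 1/(-1))² = -41 - 66*(-1 - 1)² = -41 - 66*(-2)² = -41 - 66*4 = -41 - 264 = -305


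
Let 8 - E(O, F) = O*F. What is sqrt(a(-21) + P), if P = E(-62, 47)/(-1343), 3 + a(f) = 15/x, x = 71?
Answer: 4*I*sqrt(2821113858)/95353 ≈ 2.2281*I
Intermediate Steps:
E(O, F) = 8 - F*O (E(O, F) = 8 - O*F = 8 - F*O)
a(f) = -198/71 (a(f) = -3 + 15/71 = -198/71)
P = -2922/1343 (P = (8 - 1*47*(-62))/(-1343) = (8 + 2914)*(-1/1343) = 2922*(-1/1343) = -2922/1343 ≈ -2.1757)
sqrt(a(-21) + P) = sqrt(-198/71 - 2922/1343) = sqrt(-473376/95353) = 4*I*sqrt(2821113858)/95353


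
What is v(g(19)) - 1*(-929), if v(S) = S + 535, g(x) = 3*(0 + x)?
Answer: 1521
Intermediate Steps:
g(x) = 3*x
v(S) = 535 + S
v(g(19)) - 1*(-929) = (535 + 3*19) - 1*(-929) = (535 + 57) + 929 = 592 + 929 = 1521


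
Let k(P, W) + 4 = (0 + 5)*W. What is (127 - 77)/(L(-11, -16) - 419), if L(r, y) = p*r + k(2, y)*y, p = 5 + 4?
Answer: 25/413 ≈ 0.060533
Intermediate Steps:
k(P, W) = -4 + 5*W (k(P, W) = -4 + (0 + 5)*W = -4 + 5*W)
p = 9
L(r, y) = 9*r + y*(-4 + 5*y) (L(r, y) = 9*r + (-4 + 5*y)*y = 9*r + y*(-4 + 5*y))
(127 - 77)/(L(-11, -16) - 419) = (127 - 77)/((9*(-11) - 16*(-4 + 5*(-16))) - 419) = 50/((-99 - 16*(-4 - 80)) - 419) = 50/((-99 - 16*(-84)) - 419) = 50/((-99 + 1344) - 419) = 50/(1245 - 419) = 50/826 = 50*(1/826) = 25/413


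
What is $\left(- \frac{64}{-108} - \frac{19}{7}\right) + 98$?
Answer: $\frac{18121}{189} \approx 95.878$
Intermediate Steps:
$\left(- \frac{64}{-108} - \frac{19}{7}\right) + 98 = \left(\left(-64\right) \left(- \frac{1}{108}\right) - \frac{19}{7}\right) + 98 = \left(\frac{16}{27} - \frac{19}{7}\right) + 98 = - \frac{401}{189} + 98 = \frac{18121}{189}$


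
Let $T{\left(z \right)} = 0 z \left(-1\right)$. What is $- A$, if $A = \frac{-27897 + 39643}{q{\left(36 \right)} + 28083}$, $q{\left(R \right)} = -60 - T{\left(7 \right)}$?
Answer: $- \frac{11746}{28023} \approx -0.41916$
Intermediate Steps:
$T{\left(z \right)} = 0$ ($T{\left(z \right)} = 0 \left(-1\right) = 0$)
$q{\left(R \right)} = -60$ ($q{\left(R \right)} = -60 - 0 = -60 + 0 = -60$)
$A = \frac{11746}{28023}$ ($A = \frac{-27897 + 39643}{-60 + 28083} = \frac{11746}{28023} \approx 0.41916$)
$- A = \left(-1\right) \frac{11746}{28023} = - \frac{11746}{28023}$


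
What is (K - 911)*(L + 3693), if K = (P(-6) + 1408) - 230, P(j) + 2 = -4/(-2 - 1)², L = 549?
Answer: 3366734/3 ≈ 1.1222e+6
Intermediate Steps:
P(j) = -22/9 (P(j) = -2 - 4/(-2 - 1)² = -2 - 4/((-3)²) = -2 - 4/9 = -22/9)
K = 10580/9 (K = (-22/9 + 1408) - 230 = 12650/9 - 230 = 10580/9 ≈ 1175.6)
(K - 911)*(L + 3693) = (10580/9 - 911)*(549 + 3693) = (2381/9)*4242 = 3366734/3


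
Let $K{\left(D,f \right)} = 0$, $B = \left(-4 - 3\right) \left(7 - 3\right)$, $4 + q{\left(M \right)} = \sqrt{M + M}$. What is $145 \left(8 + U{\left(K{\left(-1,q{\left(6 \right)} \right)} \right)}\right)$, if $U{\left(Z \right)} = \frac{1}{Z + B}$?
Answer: $\frac{32335}{28} \approx 1154.8$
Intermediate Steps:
$q{\left(M \right)} = -4 + \sqrt{2} \sqrt{M}$ ($q{\left(M \right)} = -4 + \sqrt{M + M} = -4 + \sqrt{2 M} = -4 + \sqrt{2} \sqrt{M}$)
$B = -28$ ($B = \left(-7\right) 4 = -28$)
$U{\left(Z \right)} = \frac{1}{-28 + Z}$ ($U{\left(Z \right)} = \frac{1}{Z - 28} = \frac{1}{-28 + Z}$)
$145 \left(8 + U{\left(K{\left(-1,q{\left(6 \right)} \right)} \right)}\right) = 145 \left(8 + \frac{1}{-28 + 0}\right) = 145 \left(8 + \frac{1}{-28}\right) = 145 \left(8 - \frac{1}{28}\right) = 145 \cdot \frac{223}{28} = \frac{32335}{28}$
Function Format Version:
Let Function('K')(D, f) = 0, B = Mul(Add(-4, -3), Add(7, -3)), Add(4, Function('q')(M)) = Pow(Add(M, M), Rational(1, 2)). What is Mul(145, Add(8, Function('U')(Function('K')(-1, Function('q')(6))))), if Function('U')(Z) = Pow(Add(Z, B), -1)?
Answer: Rational(32335, 28) ≈ 1154.8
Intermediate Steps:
Function('q')(M) = Add(-4, Mul(Pow(2, Rational(1, 2)), Pow(M, Rational(1, 2)))) (Function('q')(M) = Add(-4, Pow(Add(M, M), Rational(1, 2))) = Add(-4, Pow(Mul(2, M), Rational(1, 2))) = Add(-4, Mul(Pow(2, Rational(1, 2)), Pow(M, Rational(1, 2)))))
B = -28 (B = Mul(-7, 4) = -28)
Function('U')(Z) = Pow(Add(-28, Z), -1) (Function('U')(Z) = Pow(Add(Z, -28), -1) = Pow(Add(-28, Z), -1))
Mul(145, Add(8, Function('U')(Function('K')(-1, Function('q')(6))))) = Mul(145, Add(8, Pow(Add(-28, 0), -1))) = Mul(145, Add(8, Pow(-28, -1))) = Mul(145, Add(8, Rational(-1, 28))) = Mul(145, Rational(223, 28)) = Rational(32335, 28)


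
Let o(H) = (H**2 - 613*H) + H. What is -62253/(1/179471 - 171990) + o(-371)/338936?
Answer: 15043857195111845/10462011159064504 ≈ 1.4380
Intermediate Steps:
o(H) = H**2 - 612*H
-62253/(1/179471 - 171990) + o(-371)/338936 = -62253/(1/179471 - 171990) - 371*(-612 - 371)/338936 = -62253/(1/179471 - 171990) - 371*(-983)*(1/338936) = -62253/(-30867217289/179471) + 364693*(1/338936) = -62253*(-179471/30867217289) + 364693/338936 = 11172608163/30867217289 + 364693/338936 = 15043857195111845/10462011159064504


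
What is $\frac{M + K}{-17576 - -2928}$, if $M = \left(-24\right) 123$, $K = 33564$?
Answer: $- \frac{7653}{3662} \approx -2.0898$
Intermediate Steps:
$M = -2952$
$\frac{M + K}{-17576 - -2928} = \frac{-2952 + 33564}{-17576 - -2928} = \frac{30612}{-17576 + \left(-64 + 2992\right)} = \frac{30612}{-17576 + 2928} = \frac{30612}{-14648} = 30612 \left(- \frac{1}{14648}\right) = - \frac{7653}{3662}$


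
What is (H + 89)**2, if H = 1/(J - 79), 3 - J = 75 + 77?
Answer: 411724681/51984 ≈ 7920.2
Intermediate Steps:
J = -149 (J = 3 - (75 + 77) = 3 - 1*152 = 3 - 152 = -149)
H = -1/228 (H = 1/(-149 - 79) = 1/(-228) = -1/228 ≈ -0.0043860)
(H + 89)**2 = (-1/228 + 89)**2 = (20291/228)**2 = 411724681/51984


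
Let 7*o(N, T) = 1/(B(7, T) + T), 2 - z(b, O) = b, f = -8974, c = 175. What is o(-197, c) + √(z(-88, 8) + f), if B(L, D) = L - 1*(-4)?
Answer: 1/1302 + 2*I*√2221 ≈ 0.00076805 + 94.255*I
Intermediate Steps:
z(b, O) = 2 - b
B(L, D) = 4 + L (B(L, D) = L + 4 = 4 + L)
o(N, T) = 1/(7*(11 + T)) (o(N, T) = 1/(7*((4 + 7) + T)) = 1/(7*(11 + T)))
o(-197, c) + √(z(-88, 8) + f) = 1/(7*(11 + 175)) + √((2 - 1*(-88)) - 8974) = (⅐)/186 + √((2 + 88) - 8974) = (⅐)*(1/186) + √(90 - 8974) = 1/1302 + √(-8884) = 1/1302 + 2*I*√2221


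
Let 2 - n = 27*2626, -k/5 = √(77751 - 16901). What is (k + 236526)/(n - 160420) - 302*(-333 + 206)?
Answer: 4435905377/115660 + 5*√2434/46264 ≈ 38353.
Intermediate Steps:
k = -25*√2434 (k = -5*√(77751 - 16901) = -25*√2434 ≈ -1233.4)
n = -70900 (n = 2 - 27*2626 = 2 - 1*70902 = 2 - 70902 = -70900)
(k + 236526)/(n - 160420) - 302*(-333 + 206) = (-25*√2434 + 236526)/(-70900 - 160420) - 302*(-333 + 206) = (236526 - 25*√2434)/(-231320) - 302*(-127) = (236526 - 25*√2434)*(-1/231320) + 38354 = (-118263/115660 + 5*√2434/46264) + 38354 = 4435905377/115660 + 5*√2434/46264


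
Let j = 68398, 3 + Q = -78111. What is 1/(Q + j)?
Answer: -1/9716 ≈ -0.00010292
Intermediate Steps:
Q = -78114 (Q = -3 - 78111 = -78114)
1/(Q + j) = 1/(-78114 + 68398) = 1/(-9716) = -1/9716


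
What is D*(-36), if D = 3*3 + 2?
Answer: -396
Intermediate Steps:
D = 11 (D = 9 + 2 = 11)
D*(-36) = 11*(-36) = -396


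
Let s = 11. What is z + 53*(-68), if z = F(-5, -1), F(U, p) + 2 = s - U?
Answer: -3590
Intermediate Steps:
F(U, p) = 9 - U (F(U, p) = -2 + (11 - U) = 9 - U)
z = 14 (z = 9 - 1*(-5) = 9 + 5 = 14)
z + 53*(-68) = 14 + 53*(-68) = 14 - 3604 = -3590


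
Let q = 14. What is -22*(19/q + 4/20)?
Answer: -1199/35 ≈ -34.257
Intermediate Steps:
-22*(19/q + 4/20) = -22*(19/14 + 4/20) = -22*(19*(1/14) + 4*(1/20)) = -22*(19/14 + ⅕) = -22*109/70 = -1199/35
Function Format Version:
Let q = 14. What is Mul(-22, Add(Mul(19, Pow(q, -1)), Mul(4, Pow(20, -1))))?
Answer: Rational(-1199, 35) ≈ -34.257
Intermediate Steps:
Mul(-22, Add(Mul(19, Pow(q, -1)), Mul(4, Pow(20, -1)))) = Mul(-22, Add(Mul(19, Pow(14, -1)), Mul(4, Pow(20, -1)))) = Mul(-22, Add(Mul(19, Rational(1, 14)), Mul(4, Rational(1, 20)))) = Mul(-22, Add(Rational(19, 14), Rational(1, 5))) = Mul(-22, Rational(109, 70)) = Rational(-1199, 35)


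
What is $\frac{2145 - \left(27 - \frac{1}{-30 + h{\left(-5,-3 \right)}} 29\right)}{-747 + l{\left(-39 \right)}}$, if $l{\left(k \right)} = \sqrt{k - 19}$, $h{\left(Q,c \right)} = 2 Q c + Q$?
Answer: $- \frac{7889067}{2790335} - \frac{10561 i \sqrt{58}}{2790335} \approx -2.8273 - 0.028825 i$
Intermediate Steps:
$h{\left(Q,c \right)} = Q + 2 Q c$ ($h{\left(Q,c \right)} = 2 Q c + Q = Q + 2 Q c$)
$l{\left(k \right)} = \sqrt{-19 + k}$
$\frac{2145 - \left(27 - \frac{1}{-30 + h{\left(-5,-3 \right)}} 29\right)}{-747 + l{\left(-39 \right)}} = \frac{2145 - \left(27 - \frac{1}{-30 - 5 \left(1 + 2 \left(-3\right)\right)} 29\right)}{-747 + \sqrt{-19 - 39}} = \frac{2145 - \left(27 - \frac{1}{-30 - 5 \left(1 - 6\right)} 29\right)}{-747 + \sqrt{-58}} = \frac{2145 - \left(27 - \frac{1}{-30 - -25} \cdot 29\right)}{-747 + i \sqrt{58}} = \frac{2145 - \left(27 - \frac{1}{-30 + 25} \cdot 29\right)}{-747 + i \sqrt{58}} = \frac{2145 - \left(27 - \frac{1}{-5} \cdot 29\right)}{-747 + i \sqrt{58}} = \frac{2145 - \frac{164}{5}}{-747 + i \sqrt{58}} = \frac{10561}{5 \left(-747 + i \sqrt{58}\right)}$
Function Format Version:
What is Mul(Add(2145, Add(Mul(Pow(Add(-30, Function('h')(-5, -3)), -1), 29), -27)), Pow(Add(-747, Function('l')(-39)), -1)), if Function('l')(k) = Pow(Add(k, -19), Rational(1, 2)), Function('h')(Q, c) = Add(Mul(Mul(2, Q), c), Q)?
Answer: Add(Rational(-7889067, 2790335), Mul(Rational(-10561, 2790335), I, Pow(58, Rational(1, 2)))) ≈ Add(-2.8273, Mul(-0.028825, I))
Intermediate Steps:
Function('h')(Q, c) = Add(Q, Mul(2, Q, c)) (Function('h')(Q, c) = Add(Mul(2, Q, c), Q) = Add(Q, Mul(2, Q, c)))
Function('l')(k) = Pow(Add(-19, k), Rational(1, 2))
Mul(Add(2145, Add(Mul(Pow(Add(-30, Function('h')(-5, -3)), -1), 29), -27)), Pow(Add(-747, Function('l')(-39)), -1)) = Mul(Add(2145, Add(Mul(Pow(Add(-30, Mul(-5, Add(1, Mul(2, -3)))), -1), 29), -27)), Pow(Add(-747, Pow(Add(-19, -39), Rational(1, 2))), -1)) = Mul(Add(2145, Add(Mul(Pow(Add(-30, Mul(-5, Add(1, -6))), -1), 29), -27)), Pow(Add(-747, Pow(-58, Rational(1, 2))), -1)) = Mul(Add(2145, Add(Mul(Pow(Add(-30, Mul(-5, -5)), -1), 29), -27)), Pow(Add(-747, Mul(I, Pow(58, Rational(1, 2)))), -1)) = Mul(Add(2145, Add(Mul(Pow(Add(-30, 25), -1), 29), -27)), Pow(Add(-747, Mul(I, Pow(58, Rational(1, 2)))), -1)) = Mul(Add(2145, Add(Mul(Pow(-5, -1), 29), -27)), Pow(Add(-747, Mul(I, Pow(58, Rational(1, 2)))), -1)) = Mul(Add(2145, Add(Mul(Rational(-1, 5), 29), -27)), Pow(Add(-747, Mul(I, Pow(58, Rational(1, 2)))), -1)) = Mul(Add(2145, Add(Rational(-29, 5), -27)), Pow(Add(-747, Mul(I, Pow(58, Rational(1, 2)))), -1)) = Mul(Add(2145, Rational(-164, 5)), Pow(Add(-747, Mul(I, Pow(58, Rational(1, 2)))), -1)) = Mul(Rational(10561, 5), Pow(Add(-747, Mul(I, Pow(58, Rational(1, 2)))), -1))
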